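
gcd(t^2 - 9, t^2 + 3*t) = t + 3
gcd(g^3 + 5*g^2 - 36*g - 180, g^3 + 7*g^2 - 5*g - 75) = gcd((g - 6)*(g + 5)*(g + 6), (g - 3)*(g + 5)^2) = g + 5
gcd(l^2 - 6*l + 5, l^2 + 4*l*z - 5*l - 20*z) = l - 5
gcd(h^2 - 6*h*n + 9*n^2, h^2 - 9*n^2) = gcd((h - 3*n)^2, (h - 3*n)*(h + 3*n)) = h - 3*n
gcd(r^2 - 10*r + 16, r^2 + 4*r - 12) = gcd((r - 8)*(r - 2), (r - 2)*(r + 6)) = r - 2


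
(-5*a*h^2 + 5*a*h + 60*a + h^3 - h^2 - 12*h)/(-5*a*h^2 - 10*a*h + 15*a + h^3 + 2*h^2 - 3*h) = (h - 4)/(h - 1)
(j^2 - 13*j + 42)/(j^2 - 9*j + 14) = (j - 6)/(j - 2)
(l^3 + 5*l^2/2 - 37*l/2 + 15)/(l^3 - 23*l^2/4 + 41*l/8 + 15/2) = 4*(l^2 + 5*l - 6)/(4*l^2 - 13*l - 12)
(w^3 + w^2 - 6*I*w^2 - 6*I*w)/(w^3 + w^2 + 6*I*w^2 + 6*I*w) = (w - 6*I)/(w + 6*I)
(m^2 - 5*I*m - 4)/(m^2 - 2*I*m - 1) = (m - 4*I)/(m - I)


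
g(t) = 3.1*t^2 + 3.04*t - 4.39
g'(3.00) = 21.64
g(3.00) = 32.63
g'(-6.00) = -34.16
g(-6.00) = 88.97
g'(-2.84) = -14.57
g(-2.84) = 11.98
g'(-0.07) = 2.61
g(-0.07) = -4.59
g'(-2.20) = -10.60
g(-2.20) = 3.93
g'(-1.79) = -8.06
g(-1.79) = 0.10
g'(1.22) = 10.60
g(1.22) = 3.93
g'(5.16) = 35.03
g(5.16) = 93.84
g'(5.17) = 35.09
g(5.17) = 94.19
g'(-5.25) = -29.51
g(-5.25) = 65.09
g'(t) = 6.2*t + 3.04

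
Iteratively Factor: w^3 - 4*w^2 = (w)*(w^2 - 4*w) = w^2*(w - 4)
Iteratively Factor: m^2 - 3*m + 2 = (m - 2)*(m - 1)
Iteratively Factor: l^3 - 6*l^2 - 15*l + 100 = (l - 5)*(l^2 - l - 20) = (l - 5)^2*(l + 4)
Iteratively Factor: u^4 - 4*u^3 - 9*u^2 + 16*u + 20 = (u - 5)*(u^3 + u^2 - 4*u - 4) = (u - 5)*(u - 2)*(u^2 + 3*u + 2) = (u - 5)*(u - 2)*(u + 2)*(u + 1)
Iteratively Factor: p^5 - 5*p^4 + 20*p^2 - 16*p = (p)*(p^4 - 5*p^3 + 20*p - 16) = p*(p - 4)*(p^3 - p^2 - 4*p + 4) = p*(p - 4)*(p + 2)*(p^2 - 3*p + 2) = p*(p - 4)*(p - 2)*(p + 2)*(p - 1)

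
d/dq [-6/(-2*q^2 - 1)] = -24*q/(2*q^2 + 1)^2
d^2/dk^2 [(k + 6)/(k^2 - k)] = 2*(k^3 + 18*k^2 - 18*k + 6)/(k^3*(k^3 - 3*k^2 + 3*k - 1))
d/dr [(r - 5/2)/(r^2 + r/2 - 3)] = (4*r^2 + 2*r - (2*r - 5)*(4*r + 1) - 12)/(2*r^2 + r - 6)^2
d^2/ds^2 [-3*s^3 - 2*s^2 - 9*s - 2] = -18*s - 4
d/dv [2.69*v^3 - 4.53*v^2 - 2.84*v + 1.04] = 8.07*v^2 - 9.06*v - 2.84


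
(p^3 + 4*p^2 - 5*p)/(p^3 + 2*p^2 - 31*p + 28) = p*(p + 5)/(p^2 + 3*p - 28)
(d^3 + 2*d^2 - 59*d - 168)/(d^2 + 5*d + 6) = (d^2 - d - 56)/(d + 2)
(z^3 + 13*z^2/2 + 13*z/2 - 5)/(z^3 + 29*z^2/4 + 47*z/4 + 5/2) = 2*(2*z - 1)/(4*z + 1)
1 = 1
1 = 1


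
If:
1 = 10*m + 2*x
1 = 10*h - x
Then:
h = x/10 + 1/10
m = 1/10 - x/5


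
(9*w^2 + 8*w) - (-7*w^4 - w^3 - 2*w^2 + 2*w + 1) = 7*w^4 + w^3 + 11*w^2 + 6*w - 1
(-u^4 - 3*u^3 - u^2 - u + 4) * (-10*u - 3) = 10*u^5 + 33*u^4 + 19*u^3 + 13*u^2 - 37*u - 12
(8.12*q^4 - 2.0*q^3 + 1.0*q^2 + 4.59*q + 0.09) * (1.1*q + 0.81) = 8.932*q^5 + 4.3772*q^4 - 0.52*q^3 + 5.859*q^2 + 3.8169*q + 0.0729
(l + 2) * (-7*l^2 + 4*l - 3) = -7*l^3 - 10*l^2 + 5*l - 6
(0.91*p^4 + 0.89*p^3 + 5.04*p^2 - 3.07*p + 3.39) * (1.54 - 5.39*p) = -4.9049*p^5 - 3.3957*p^4 - 25.795*p^3 + 24.3089*p^2 - 22.9999*p + 5.2206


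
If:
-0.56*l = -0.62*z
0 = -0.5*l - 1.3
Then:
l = -2.60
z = -2.35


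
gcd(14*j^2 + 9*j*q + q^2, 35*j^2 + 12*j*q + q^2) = 7*j + q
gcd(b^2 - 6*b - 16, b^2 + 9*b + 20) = 1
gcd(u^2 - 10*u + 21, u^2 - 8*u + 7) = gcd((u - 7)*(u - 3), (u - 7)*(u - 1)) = u - 7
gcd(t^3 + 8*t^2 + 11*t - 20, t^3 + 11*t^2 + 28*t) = t + 4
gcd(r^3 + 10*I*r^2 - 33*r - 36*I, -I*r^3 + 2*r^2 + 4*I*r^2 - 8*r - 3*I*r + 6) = 1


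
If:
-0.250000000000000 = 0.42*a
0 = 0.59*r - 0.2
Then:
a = -0.60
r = 0.34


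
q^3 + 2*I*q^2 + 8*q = q*(q - 2*I)*(q + 4*I)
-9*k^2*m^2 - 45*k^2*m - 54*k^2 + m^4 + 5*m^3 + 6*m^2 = (-3*k + m)*(3*k + m)*(m + 2)*(m + 3)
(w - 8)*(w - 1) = w^2 - 9*w + 8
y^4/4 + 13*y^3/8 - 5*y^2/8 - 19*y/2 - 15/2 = (y/2 + 1/2)*(y/2 + 1)*(y - 5/2)*(y + 6)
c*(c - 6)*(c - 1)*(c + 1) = c^4 - 6*c^3 - c^2 + 6*c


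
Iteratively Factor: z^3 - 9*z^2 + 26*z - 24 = (z - 3)*(z^2 - 6*z + 8) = (z - 3)*(z - 2)*(z - 4)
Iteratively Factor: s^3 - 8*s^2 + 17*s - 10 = (s - 5)*(s^2 - 3*s + 2) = (s - 5)*(s - 1)*(s - 2)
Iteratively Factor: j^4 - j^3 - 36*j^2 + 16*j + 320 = (j - 4)*(j^3 + 3*j^2 - 24*j - 80) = (j - 4)*(j + 4)*(j^2 - j - 20) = (j - 4)*(j + 4)^2*(j - 5)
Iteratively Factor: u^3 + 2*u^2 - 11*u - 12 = (u + 4)*(u^2 - 2*u - 3) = (u + 1)*(u + 4)*(u - 3)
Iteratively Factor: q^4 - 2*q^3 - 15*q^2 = (q - 5)*(q^3 + 3*q^2) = (q - 5)*(q + 3)*(q^2) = q*(q - 5)*(q + 3)*(q)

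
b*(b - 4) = b^2 - 4*b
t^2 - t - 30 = (t - 6)*(t + 5)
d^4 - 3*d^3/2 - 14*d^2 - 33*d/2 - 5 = (d - 5)*(d + 1/2)*(d + 1)*(d + 2)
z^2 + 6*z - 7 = (z - 1)*(z + 7)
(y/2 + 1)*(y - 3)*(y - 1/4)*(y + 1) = y^4/2 - y^3/8 - 7*y^2/2 - 17*y/8 + 3/4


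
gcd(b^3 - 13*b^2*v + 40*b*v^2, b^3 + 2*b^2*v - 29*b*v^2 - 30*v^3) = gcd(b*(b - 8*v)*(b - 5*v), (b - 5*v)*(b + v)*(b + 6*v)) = -b + 5*v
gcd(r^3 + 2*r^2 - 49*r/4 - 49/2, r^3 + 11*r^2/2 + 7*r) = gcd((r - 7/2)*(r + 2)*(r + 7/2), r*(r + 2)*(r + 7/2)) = r^2 + 11*r/2 + 7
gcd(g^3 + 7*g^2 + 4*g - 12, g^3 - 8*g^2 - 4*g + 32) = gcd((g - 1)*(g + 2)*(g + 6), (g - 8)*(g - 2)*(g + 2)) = g + 2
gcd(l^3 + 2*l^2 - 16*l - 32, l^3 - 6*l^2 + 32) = l^2 - 2*l - 8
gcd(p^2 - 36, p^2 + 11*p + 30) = p + 6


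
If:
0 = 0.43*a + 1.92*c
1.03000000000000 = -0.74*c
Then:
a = 6.21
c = -1.39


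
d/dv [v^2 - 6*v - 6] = 2*v - 6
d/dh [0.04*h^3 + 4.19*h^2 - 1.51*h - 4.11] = 0.12*h^2 + 8.38*h - 1.51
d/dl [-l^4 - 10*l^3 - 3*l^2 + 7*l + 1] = -4*l^3 - 30*l^2 - 6*l + 7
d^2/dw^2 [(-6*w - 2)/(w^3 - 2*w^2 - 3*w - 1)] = 4*((3*w + 1)*(-3*w^2 + 4*w + 3)^2 + (9*w^2 - 12*w + (3*w - 2)*(3*w + 1) - 9)*(-w^3 + 2*w^2 + 3*w + 1))/(-w^3 + 2*w^2 + 3*w + 1)^3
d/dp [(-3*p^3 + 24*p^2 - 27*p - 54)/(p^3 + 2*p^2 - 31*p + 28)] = 30*(-p^4 + 8*p^3 - 26*p^2 + 52*p - 81)/(p^6 + 4*p^5 - 58*p^4 - 68*p^3 + 1073*p^2 - 1736*p + 784)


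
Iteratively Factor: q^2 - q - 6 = (q - 3)*(q + 2)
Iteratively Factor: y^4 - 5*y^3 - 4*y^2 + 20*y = (y + 2)*(y^3 - 7*y^2 + 10*y) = y*(y + 2)*(y^2 - 7*y + 10) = y*(y - 2)*(y + 2)*(y - 5)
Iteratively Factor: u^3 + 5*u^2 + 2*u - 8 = (u + 2)*(u^2 + 3*u - 4) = (u + 2)*(u + 4)*(u - 1)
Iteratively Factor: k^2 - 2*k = (k)*(k - 2)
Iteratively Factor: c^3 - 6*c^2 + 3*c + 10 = (c - 2)*(c^2 - 4*c - 5) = (c - 5)*(c - 2)*(c + 1)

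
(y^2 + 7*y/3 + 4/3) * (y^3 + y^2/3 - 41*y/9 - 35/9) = y^5 + 8*y^4/3 - 22*y^3/9 - 380*y^2/27 - 409*y/27 - 140/27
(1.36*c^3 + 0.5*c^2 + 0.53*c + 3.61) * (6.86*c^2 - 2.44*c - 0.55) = 9.3296*c^5 + 0.1116*c^4 + 1.6678*c^3 + 23.1964*c^2 - 9.0999*c - 1.9855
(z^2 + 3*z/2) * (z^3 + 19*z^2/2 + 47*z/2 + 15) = z^5 + 11*z^4 + 151*z^3/4 + 201*z^2/4 + 45*z/2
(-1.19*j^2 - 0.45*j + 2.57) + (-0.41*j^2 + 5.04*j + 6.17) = -1.6*j^2 + 4.59*j + 8.74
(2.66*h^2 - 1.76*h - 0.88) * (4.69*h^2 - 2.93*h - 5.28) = 12.4754*h^4 - 16.0482*h^3 - 13.0152*h^2 + 11.8712*h + 4.6464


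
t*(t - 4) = t^2 - 4*t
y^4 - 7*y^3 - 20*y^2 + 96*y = y*(y - 8)*(y - 3)*(y + 4)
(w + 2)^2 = w^2 + 4*w + 4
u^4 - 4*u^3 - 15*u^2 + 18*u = u*(u - 6)*(u - 1)*(u + 3)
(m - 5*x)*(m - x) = m^2 - 6*m*x + 5*x^2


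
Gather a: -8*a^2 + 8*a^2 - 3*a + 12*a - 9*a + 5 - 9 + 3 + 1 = 0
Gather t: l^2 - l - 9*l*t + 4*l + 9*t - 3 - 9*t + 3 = l^2 - 9*l*t + 3*l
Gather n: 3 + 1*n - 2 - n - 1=0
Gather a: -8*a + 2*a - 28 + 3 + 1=-6*a - 24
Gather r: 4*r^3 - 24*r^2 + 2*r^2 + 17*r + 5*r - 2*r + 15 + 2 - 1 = 4*r^3 - 22*r^2 + 20*r + 16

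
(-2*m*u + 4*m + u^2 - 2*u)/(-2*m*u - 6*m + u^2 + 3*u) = (u - 2)/(u + 3)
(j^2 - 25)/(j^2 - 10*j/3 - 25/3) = 3*(j + 5)/(3*j + 5)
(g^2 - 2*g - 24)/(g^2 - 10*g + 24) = (g + 4)/(g - 4)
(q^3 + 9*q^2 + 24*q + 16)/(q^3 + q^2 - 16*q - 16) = (q + 4)/(q - 4)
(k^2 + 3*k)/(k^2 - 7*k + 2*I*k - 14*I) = k*(k + 3)/(k^2 + k*(-7 + 2*I) - 14*I)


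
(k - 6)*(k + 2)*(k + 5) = k^3 + k^2 - 32*k - 60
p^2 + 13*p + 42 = (p + 6)*(p + 7)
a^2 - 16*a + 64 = (a - 8)^2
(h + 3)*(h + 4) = h^2 + 7*h + 12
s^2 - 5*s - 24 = (s - 8)*(s + 3)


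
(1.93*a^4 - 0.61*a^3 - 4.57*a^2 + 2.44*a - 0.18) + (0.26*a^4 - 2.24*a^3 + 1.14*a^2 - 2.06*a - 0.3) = 2.19*a^4 - 2.85*a^3 - 3.43*a^2 + 0.38*a - 0.48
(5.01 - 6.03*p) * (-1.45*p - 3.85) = 8.7435*p^2 + 15.951*p - 19.2885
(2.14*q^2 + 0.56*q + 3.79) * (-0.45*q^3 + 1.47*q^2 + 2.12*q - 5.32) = -0.963*q^5 + 2.8938*q^4 + 3.6545*q^3 - 4.6263*q^2 + 5.0556*q - 20.1628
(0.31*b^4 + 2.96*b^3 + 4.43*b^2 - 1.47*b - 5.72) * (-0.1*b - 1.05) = -0.031*b^5 - 0.6215*b^4 - 3.551*b^3 - 4.5045*b^2 + 2.1155*b + 6.006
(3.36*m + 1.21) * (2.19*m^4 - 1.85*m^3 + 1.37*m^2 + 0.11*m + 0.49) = 7.3584*m^5 - 3.5661*m^4 + 2.3647*m^3 + 2.0273*m^2 + 1.7795*m + 0.5929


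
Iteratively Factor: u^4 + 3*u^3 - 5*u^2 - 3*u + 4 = (u + 4)*(u^3 - u^2 - u + 1) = (u + 1)*(u + 4)*(u^2 - 2*u + 1) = (u - 1)*(u + 1)*(u + 4)*(u - 1)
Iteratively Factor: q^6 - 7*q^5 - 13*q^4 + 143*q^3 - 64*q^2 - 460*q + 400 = (q - 5)*(q^5 - 2*q^4 - 23*q^3 + 28*q^2 + 76*q - 80) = (q - 5)*(q + 2)*(q^4 - 4*q^3 - 15*q^2 + 58*q - 40) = (q - 5)*(q + 2)*(q + 4)*(q^3 - 8*q^2 + 17*q - 10) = (q - 5)^2*(q + 2)*(q + 4)*(q^2 - 3*q + 2) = (q - 5)^2*(q - 2)*(q + 2)*(q + 4)*(q - 1)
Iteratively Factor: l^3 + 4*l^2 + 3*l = (l)*(l^2 + 4*l + 3) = l*(l + 3)*(l + 1)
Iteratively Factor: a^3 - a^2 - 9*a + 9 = (a - 3)*(a^2 + 2*a - 3) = (a - 3)*(a - 1)*(a + 3)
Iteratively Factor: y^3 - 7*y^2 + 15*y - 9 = (y - 1)*(y^2 - 6*y + 9) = (y - 3)*(y - 1)*(y - 3)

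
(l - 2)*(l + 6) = l^2 + 4*l - 12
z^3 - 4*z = z*(z - 2)*(z + 2)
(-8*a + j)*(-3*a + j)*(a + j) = 24*a^3 + 13*a^2*j - 10*a*j^2 + j^3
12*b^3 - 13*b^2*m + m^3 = (-3*b + m)*(-b + m)*(4*b + m)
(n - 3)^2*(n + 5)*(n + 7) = n^4 + 6*n^3 - 28*n^2 - 102*n + 315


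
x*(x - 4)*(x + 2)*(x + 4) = x^4 + 2*x^3 - 16*x^2 - 32*x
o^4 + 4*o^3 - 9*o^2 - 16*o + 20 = (o - 2)*(o - 1)*(o + 2)*(o + 5)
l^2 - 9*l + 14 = (l - 7)*(l - 2)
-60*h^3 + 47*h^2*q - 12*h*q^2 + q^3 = (-5*h + q)*(-4*h + q)*(-3*h + q)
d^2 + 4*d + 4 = (d + 2)^2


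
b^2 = b^2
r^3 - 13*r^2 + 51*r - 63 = (r - 7)*(r - 3)^2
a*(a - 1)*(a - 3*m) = a^3 - 3*a^2*m - a^2 + 3*a*m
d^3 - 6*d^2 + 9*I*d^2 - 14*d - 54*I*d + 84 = (d - 6)*(d + 2*I)*(d + 7*I)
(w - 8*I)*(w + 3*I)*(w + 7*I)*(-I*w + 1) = -I*w^4 + 3*w^3 - 57*I*w^2 + 227*w + 168*I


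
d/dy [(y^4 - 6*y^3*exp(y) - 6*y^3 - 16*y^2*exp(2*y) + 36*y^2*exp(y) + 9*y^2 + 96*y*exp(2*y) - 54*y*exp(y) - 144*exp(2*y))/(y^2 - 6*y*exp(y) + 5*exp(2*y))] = 2*(y^5 - 21*y^4*exp(2*y) - 12*y^4*exp(y) - 3*y^4 + 63*y^3*exp(3*y) + 172*y^3*exp(2*y) + 36*y^3*exp(y) - 375*y^2*exp(3*y) - 390*y^2*exp(2*y) - 80*y*exp(4*y) + 747*y*exp(3*y) + 189*y*exp(2*y) + 240*exp(4*y) - 567*exp(3*y))/(y^4 - 12*y^3*exp(y) + 46*y^2*exp(2*y) - 60*y*exp(3*y) + 25*exp(4*y))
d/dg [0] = 0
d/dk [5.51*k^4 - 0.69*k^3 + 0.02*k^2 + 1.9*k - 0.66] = 22.04*k^3 - 2.07*k^2 + 0.04*k + 1.9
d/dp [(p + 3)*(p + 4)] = 2*p + 7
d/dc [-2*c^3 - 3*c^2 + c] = -6*c^2 - 6*c + 1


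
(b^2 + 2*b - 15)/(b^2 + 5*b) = (b - 3)/b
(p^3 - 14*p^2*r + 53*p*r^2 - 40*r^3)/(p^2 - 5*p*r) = p - 9*r + 8*r^2/p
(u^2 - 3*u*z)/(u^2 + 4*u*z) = (u - 3*z)/(u + 4*z)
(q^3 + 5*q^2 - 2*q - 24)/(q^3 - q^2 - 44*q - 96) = (q - 2)/(q - 8)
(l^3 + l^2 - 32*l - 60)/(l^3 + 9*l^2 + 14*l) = (l^2 - l - 30)/(l*(l + 7))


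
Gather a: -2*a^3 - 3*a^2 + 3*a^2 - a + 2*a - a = -2*a^3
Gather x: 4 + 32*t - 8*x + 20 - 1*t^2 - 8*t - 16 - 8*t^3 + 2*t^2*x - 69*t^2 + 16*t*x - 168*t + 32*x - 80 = -8*t^3 - 70*t^2 - 144*t + x*(2*t^2 + 16*t + 24) - 72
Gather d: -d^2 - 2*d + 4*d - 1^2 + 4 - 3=-d^2 + 2*d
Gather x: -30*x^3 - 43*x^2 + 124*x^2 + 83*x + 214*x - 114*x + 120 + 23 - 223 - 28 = -30*x^3 + 81*x^2 + 183*x - 108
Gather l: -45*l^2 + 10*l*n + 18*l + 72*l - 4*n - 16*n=-45*l^2 + l*(10*n + 90) - 20*n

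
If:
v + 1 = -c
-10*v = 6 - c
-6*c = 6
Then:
No Solution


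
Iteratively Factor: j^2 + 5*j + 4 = (j + 4)*(j + 1)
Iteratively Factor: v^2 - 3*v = (v)*(v - 3)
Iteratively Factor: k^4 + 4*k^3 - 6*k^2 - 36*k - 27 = (k + 1)*(k^3 + 3*k^2 - 9*k - 27) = (k + 1)*(k + 3)*(k^2 - 9) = (k - 3)*(k + 1)*(k + 3)*(k + 3)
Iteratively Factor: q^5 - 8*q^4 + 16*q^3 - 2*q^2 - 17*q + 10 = (q - 1)*(q^4 - 7*q^3 + 9*q^2 + 7*q - 10) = (q - 1)^2*(q^3 - 6*q^2 + 3*q + 10) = (q - 2)*(q - 1)^2*(q^2 - 4*q - 5) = (q - 5)*(q - 2)*(q - 1)^2*(q + 1)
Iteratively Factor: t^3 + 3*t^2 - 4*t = (t + 4)*(t^2 - t) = t*(t + 4)*(t - 1)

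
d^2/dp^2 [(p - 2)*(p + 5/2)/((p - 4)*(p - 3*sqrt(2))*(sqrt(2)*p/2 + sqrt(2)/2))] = (2*sqrt(2)*p^6 + 3*sqrt(2)*p^5 - 126*p^4 - 45*sqrt(2)*p^4 + 222*p^3 + 355*sqrt(2)*p^3 - 1332*p^2 - 258*sqrt(2)*p^2 + 1836*p + 1476*sqrt(2)*p - 2140*sqrt(2) + 816)/(p^9 - 9*sqrt(2)*p^8 - 9*p^8 + 69*p^7 + 81*sqrt(2)*p^7 - 441*p^6 - 189*sqrt(2)*p^6 + 81*sqrt(2)*p^5 + 750*p^5 - 270*sqrt(2)*p^4 + 2286*p^4 - 3304*p^3 - 1134*sqrt(2)*p^3 - 7776*p^2 + 3816*sqrt(2)*p^2 - 3456*p + 7776*sqrt(2)*p + 3456*sqrt(2))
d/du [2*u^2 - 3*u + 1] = 4*u - 3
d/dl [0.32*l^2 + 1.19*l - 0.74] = 0.64*l + 1.19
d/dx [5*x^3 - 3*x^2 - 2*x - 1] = 15*x^2 - 6*x - 2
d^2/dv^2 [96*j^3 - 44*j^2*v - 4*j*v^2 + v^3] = -8*j + 6*v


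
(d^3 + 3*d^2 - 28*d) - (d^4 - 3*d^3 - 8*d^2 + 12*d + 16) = -d^4 + 4*d^3 + 11*d^2 - 40*d - 16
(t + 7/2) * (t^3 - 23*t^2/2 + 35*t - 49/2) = t^4 - 8*t^3 - 21*t^2/4 + 98*t - 343/4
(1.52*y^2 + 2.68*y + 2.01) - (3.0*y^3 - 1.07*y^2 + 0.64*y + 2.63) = -3.0*y^3 + 2.59*y^2 + 2.04*y - 0.62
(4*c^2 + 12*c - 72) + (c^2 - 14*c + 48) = 5*c^2 - 2*c - 24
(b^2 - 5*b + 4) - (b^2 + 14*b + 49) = -19*b - 45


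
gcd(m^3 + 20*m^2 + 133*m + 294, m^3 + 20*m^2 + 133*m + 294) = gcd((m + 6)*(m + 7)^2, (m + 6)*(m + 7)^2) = m^3 + 20*m^2 + 133*m + 294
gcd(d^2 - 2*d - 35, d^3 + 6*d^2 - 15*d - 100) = d + 5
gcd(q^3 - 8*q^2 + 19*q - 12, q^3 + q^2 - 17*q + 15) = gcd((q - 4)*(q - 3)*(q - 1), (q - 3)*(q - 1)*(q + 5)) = q^2 - 4*q + 3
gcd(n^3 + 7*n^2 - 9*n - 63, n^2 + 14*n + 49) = n + 7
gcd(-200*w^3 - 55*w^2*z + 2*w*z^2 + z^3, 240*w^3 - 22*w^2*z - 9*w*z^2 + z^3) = -40*w^2 - 3*w*z + z^2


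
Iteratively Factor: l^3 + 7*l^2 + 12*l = (l + 4)*(l^2 + 3*l) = (l + 3)*(l + 4)*(l)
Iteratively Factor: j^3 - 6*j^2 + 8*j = (j)*(j^2 - 6*j + 8) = j*(j - 2)*(j - 4)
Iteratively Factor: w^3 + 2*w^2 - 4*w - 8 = (w + 2)*(w^2 - 4) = (w + 2)^2*(w - 2)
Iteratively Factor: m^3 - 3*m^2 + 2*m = (m - 2)*(m^2 - m) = (m - 2)*(m - 1)*(m)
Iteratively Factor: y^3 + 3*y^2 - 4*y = (y + 4)*(y^2 - y) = (y - 1)*(y + 4)*(y)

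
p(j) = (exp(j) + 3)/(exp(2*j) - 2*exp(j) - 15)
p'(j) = (exp(j) + 3)*(-2*exp(2*j) + 2*exp(j))/(exp(2*j) - 2*exp(j) - 15)^2 + exp(j)/(exp(2*j) - 2*exp(j) - 15) = -exp(j)/(exp(2*j) - 10*exp(j) + 25)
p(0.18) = -0.26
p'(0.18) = -0.08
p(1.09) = -0.49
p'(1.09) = -0.72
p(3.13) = 0.06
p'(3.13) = -0.07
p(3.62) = 0.03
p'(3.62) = -0.04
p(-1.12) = -0.21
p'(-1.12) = -0.01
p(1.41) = -1.11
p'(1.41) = -5.01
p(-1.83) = -0.21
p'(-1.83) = -0.01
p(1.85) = 0.74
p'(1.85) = -3.44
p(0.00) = -0.25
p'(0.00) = -0.06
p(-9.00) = -0.20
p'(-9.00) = 0.00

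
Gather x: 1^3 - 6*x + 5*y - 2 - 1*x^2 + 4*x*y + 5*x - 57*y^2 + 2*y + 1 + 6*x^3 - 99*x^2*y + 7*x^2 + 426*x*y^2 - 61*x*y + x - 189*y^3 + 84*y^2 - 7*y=6*x^3 + x^2*(6 - 99*y) + x*(426*y^2 - 57*y) - 189*y^3 + 27*y^2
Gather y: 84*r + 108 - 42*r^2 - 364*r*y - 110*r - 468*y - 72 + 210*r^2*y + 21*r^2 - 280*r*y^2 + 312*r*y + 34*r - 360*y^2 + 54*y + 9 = -21*r^2 + 8*r + y^2*(-280*r - 360) + y*(210*r^2 - 52*r - 414) + 45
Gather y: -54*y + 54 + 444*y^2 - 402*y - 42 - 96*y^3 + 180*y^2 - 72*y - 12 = -96*y^3 + 624*y^2 - 528*y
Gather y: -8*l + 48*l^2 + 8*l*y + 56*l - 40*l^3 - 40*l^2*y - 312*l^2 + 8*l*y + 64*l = -40*l^3 - 264*l^2 + 112*l + y*(-40*l^2 + 16*l)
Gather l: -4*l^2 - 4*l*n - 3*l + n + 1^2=-4*l^2 + l*(-4*n - 3) + n + 1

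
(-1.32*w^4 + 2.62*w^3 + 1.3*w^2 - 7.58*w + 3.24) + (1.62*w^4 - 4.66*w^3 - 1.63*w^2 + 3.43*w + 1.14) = 0.3*w^4 - 2.04*w^3 - 0.33*w^2 - 4.15*w + 4.38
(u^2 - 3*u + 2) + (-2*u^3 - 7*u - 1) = -2*u^3 + u^2 - 10*u + 1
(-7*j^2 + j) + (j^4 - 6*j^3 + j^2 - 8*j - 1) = j^4 - 6*j^3 - 6*j^2 - 7*j - 1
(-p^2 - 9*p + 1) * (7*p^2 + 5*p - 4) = -7*p^4 - 68*p^3 - 34*p^2 + 41*p - 4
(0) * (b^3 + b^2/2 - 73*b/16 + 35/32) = 0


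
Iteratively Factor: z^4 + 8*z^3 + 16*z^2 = (z + 4)*(z^3 + 4*z^2) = z*(z + 4)*(z^2 + 4*z) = z*(z + 4)^2*(z)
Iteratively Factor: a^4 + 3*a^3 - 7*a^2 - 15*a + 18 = (a + 3)*(a^3 - 7*a + 6) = (a + 3)^2*(a^2 - 3*a + 2) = (a - 1)*(a + 3)^2*(a - 2)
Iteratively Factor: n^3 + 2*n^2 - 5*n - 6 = (n + 1)*(n^2 + n - 6) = (n + 1)*(n + 3)*(n - 2)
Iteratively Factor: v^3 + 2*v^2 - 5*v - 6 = (v + 3)*(v^2 - v - 2) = (v - 2)*(v + 3)*(v + 1)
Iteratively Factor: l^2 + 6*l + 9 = (l + 3)*(l + 3)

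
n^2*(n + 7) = n^3 + 7*n^2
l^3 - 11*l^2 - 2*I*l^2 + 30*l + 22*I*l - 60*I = (l - 6)*(l - 5)*(l - 2*I)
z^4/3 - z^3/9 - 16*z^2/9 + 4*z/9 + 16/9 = (z/3 + 1/3)*(z - 2)*(z - 4/3)*(z + 2)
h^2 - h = h*(h - 1)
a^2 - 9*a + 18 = (a - 6)*(a - 3)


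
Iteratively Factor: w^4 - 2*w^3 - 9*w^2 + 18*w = (w + 3)*(w^3 - 5*w^2 + 6*w) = (w - 2)*(w + 3)*(w^2 - 3*w) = (w - 3)*(w - 2)*(w + 3)*(w)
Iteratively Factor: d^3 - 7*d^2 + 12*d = (d - 3)*(d^2 - 4*d) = d*(d - 3)*(d - 4)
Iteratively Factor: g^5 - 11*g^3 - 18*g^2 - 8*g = (g + 1)*(g^4 - g^3 - 10*g^2 - 8*g) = (g - 4)*(g + 1)*(g^3 + 3*g^2 + 2*g) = (g - 4)*(g + 1)^2*(g^2 + 2*g) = (g - 4)*(g + 1)^2*(g + 2)*(g)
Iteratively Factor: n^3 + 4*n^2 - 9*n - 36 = (n + 3)*(n^2 + n - 12) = (n + 3)*(n + 4)*(n - 3)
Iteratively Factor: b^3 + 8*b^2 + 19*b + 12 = (b + 4)*(b^2 + 4*b + 3) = (b + 1)*(b + 4)*(b + 3)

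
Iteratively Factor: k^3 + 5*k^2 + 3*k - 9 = (k + 3)*(k^2 + 2*k - 3) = (k + 3)^2*(k - 1)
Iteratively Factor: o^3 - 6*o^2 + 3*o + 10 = (o - 2)*(o^2 - 4*o - 5) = (o - 5)*(o - 2)*(o + 1)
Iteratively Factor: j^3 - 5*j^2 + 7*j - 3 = (j - 1)*(j^2 - 4*j + 3) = (j - 3)*(j - 1)*(j - 1)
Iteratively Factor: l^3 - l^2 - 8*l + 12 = (l + 3)*(l^2 - 4*l + 4) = (l - 2)*(l + 3)*(l - 2)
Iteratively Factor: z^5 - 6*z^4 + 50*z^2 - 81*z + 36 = (z - 1)*(z^4 - 5*z^3 - 5*z^2 + 45*z - 36) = (z - 4)*(z - 1)*(z^3 - z^2 - 9*z + 9) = (z - 4)*(z - 1)^2*(z^2 - 9) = (z - 4)*(z - 3)*(z - 1)^2*(z + 3)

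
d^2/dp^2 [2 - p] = 0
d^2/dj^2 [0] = 0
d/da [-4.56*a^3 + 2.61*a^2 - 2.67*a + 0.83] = -13.68*a^2 + 5.22*a - 2.67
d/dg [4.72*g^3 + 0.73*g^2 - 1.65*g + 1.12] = 14.16*g^2 + 1.46*g - 1.65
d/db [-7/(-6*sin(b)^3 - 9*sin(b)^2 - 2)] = -126*(sin(b) + 1)*sin(b)*cos(b)/(6*sin(b)^3 + 9*sin(b)^2 + 2)^2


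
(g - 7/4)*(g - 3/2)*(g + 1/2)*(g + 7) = g^4 + 17*g^3/4 - 73*g^2/4 + 133*g/16 + 147/16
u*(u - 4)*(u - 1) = u^3 - 5*u^2 + 4*u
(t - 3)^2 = t^2 - 6*t + 9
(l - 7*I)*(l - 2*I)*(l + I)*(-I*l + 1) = -I*l^4 - 7*l^3 - 3*I*l^2 - 19*l - 14*I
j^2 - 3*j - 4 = (j - 4)*(j + 1)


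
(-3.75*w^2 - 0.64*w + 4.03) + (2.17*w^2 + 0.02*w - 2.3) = -1.58*w^2 - 0.62*w + 1.73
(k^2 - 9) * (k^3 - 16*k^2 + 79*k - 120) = k^5 - 16*k^4 + 70*k^3 + 24*k^2 - 711*k + 1080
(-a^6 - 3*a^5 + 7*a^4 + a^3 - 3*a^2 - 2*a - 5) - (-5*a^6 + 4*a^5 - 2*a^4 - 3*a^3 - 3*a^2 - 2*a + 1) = 4*a^6 - 7*a^5 + 9*a^4 + 4*a^3 - 6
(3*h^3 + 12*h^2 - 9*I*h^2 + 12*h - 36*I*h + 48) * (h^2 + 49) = 3*h^5 + 12*h^4 - 9*I*h^4 + 159*h^3 - 36*I*h^3 + 636*h^2 - 441*I*h^2 + 588*h - 1764*I*h + 2352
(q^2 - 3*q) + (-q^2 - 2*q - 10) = -5*q - 10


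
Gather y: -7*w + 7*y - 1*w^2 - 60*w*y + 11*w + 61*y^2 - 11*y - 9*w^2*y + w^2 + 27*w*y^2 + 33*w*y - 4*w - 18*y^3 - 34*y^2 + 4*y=-18*y^3 + y^2*(27*w + 27) + y*(-9*w^2 - 27*w)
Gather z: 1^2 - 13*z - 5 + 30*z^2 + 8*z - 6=30*z^2 - 5*z - 10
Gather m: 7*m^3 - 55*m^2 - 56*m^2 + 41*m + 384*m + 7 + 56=7*m^3 - 111*m^2 + 425*m + 63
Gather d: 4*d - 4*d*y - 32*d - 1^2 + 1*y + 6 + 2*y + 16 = d*(-4*y - 28) + 3*y + 21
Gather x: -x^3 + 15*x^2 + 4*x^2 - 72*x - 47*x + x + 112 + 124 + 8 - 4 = -x^3 + 19*x^2 - 118*x + 240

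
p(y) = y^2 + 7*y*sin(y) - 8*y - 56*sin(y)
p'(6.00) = -11.40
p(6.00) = -8.09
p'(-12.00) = -146.38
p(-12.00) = 164.88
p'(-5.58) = -87.14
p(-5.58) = 14.31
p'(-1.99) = 10.09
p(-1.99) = 83.76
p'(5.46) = -14.30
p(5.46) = -0.83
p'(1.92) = 16.98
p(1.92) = -51.66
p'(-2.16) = 21.38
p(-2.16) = 81.07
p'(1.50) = -1.24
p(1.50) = -55.14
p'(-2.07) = 15.46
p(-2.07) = 82.73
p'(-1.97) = 8.74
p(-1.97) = 83.94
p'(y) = 7*y*cos(y) + 2*y + 7*sin(y) - 56*cos(y) - 8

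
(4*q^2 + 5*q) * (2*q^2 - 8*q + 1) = 8*q^4 - 22*q^3 - 36*q^2 + 5*q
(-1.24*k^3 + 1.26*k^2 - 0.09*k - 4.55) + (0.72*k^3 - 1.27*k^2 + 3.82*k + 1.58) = -0.52*k^3 - 0.01*k^2 + 3.73*k - 2.97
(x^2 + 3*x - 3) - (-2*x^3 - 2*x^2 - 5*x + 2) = 2*x^3 + 3*x^2 + 8*x - 5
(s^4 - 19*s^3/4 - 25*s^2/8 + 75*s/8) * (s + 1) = s^5 - 15*s^4/4 - 63*s^3/8 + 25*s^2/4 + 75*s/8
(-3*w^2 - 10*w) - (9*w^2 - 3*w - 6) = -12*w^2 - 7*w + 6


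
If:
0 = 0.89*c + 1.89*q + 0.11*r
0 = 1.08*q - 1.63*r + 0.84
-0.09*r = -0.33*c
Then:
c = 0.13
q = -0.09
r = 0.46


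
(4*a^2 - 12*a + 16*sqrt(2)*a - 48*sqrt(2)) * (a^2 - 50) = 4*a^4 - 12*a^3 + 16*sqrt(2)*a^3 - 200*a^2 - 48*sqrt(2)*a^2 - 800*sqrt(2)*a + 600*a + 2400*sqrt(2)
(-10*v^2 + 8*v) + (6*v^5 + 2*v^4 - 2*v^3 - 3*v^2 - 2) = 6*v^5 + 2*v^4 - 2*v^3 - 13*v^2 + 8*v - 2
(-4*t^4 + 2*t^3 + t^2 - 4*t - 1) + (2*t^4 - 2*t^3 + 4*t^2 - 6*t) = -2*t^4 + 5*t^2 - 10*t - 1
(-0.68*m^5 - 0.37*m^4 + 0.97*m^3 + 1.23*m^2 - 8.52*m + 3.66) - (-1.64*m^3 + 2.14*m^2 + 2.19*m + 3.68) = -0.68*m^5 - 0.37*m^4 + 2.61*m^3 - 0.91*m^2 - 10.71*m - 0.02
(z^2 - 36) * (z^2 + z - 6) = z^4 + z^3 - 42*z^2 - 36*z + 216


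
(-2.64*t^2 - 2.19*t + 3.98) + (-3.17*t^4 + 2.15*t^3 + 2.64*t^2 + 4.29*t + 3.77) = -3.17*t^4 + 2.15*t^3 + 2.1*t + 7.75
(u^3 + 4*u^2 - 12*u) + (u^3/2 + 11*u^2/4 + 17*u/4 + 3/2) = 3*u^3/2 + 27*u^2/4 - 31*u/4 + 3/2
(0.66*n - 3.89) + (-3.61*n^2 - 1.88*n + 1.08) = -3.61*n^2 - 1.22*n - 2.81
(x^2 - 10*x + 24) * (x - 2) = x^3 - 12*x^2 + 44*x - 48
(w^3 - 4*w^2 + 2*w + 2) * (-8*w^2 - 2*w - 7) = -8*w^5 + 30*w^4 - 15*w^3 + 8*w^2 - 18*w - 14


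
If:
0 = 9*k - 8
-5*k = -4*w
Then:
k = 8/9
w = 10/9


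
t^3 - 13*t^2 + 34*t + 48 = (t - 8)*(t - 6)*(t + 1)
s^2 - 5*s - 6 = (s - 6)*(s + 1)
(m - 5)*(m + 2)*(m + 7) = m^3 + 4*m^2 - 31*m - 70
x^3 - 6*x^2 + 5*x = x*(x - 5)*(x - 1)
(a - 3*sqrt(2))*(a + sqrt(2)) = a^2 - 2*sqrt(2)*a - 6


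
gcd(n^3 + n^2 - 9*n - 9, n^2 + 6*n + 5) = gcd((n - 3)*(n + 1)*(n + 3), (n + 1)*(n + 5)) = n + 1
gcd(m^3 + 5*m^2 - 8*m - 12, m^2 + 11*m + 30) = m + 6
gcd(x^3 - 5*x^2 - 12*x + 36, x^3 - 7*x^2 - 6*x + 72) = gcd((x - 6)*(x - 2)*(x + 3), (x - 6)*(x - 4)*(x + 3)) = x^2 - 3*x - 18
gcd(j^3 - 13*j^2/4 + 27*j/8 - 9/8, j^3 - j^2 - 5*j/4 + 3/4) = j - 3/2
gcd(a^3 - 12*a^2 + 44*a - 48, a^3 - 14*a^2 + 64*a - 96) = a^2 - 10*a + 24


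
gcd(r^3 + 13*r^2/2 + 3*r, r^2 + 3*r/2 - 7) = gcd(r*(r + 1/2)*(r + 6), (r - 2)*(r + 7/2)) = 1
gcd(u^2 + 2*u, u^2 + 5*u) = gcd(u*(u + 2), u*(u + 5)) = u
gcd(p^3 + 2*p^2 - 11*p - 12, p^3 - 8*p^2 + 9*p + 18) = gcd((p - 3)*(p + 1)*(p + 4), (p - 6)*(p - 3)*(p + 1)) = p^2 - 2*p - 3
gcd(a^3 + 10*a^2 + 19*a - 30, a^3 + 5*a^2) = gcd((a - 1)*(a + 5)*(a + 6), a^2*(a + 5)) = a + 5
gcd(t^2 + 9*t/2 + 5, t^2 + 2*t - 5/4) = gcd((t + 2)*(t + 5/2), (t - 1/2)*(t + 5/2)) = t + 5/2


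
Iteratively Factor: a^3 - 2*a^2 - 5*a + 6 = (a - 3)*(a^2 + a - 2) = (a - 3)*(a - 1)*(a + 2)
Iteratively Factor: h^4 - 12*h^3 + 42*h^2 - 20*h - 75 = (h + 1)*(h^3 - 13*h^2 + 55*h - 75) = (h - 3)*(h + 1)*(h^2 - 10*h + 25) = (h - 5)*(h - 3)*(h + 1)*(h - 5)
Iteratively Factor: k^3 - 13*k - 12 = (k + 1)*(k^2 - k - 12) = (k - 4)*(k + 1)*(k + 3)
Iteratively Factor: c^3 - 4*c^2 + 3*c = (c - 1)*(c^2 - 3*c) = (c - 3)*(c - 1)*(c)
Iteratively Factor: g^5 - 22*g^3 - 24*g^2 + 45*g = (g)*(g^4 - 22*g^2 - 24*g + 45) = g*(g + 3)*(g^3 - 3*g^2 - 13*g + 15) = g*(g - 1)*(g + 3)*(g^2 - 2*g - 15) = g*(g - 5)*(g - 1)*(g + 3)*(g + 3)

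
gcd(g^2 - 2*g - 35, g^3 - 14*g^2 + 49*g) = g - 7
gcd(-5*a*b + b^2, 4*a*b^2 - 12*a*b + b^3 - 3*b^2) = b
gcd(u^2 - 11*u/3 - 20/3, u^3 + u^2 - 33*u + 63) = 1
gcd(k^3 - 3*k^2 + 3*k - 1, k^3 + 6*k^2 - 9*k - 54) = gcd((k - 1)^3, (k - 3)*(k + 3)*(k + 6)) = 1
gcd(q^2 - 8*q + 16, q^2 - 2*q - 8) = q - 4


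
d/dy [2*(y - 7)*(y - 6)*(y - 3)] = 6*y^2 - 64*y + 162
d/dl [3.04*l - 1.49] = 3.04000000000000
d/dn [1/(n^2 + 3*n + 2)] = (-2*n - 3)/(n^2 + 3*n + 2)^2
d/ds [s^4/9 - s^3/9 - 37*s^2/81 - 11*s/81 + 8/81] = 4*s^3/9 - s^2/3 - 74*s/81 - 11/81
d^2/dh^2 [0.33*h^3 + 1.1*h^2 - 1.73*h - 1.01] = 1.98*h + 2.2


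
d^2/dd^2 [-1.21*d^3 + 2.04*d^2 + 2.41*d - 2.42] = 4.08 - 7.26*d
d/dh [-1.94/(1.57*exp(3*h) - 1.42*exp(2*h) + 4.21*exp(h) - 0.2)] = (9.1374*exp(2*h) - 5.5096*exp(h) + 8.1674)*exp(h)/(1.57*exp(3*h) - 1.42*exp(2*h) + 4.21*exp(h) - 0.2)^2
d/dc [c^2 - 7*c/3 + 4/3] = 2*c - 7/3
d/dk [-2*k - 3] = -2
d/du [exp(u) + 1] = exp(u)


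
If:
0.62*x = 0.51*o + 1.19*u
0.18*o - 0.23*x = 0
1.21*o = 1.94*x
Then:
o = 0.00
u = 0.00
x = 0.00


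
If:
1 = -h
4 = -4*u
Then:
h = -1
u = -1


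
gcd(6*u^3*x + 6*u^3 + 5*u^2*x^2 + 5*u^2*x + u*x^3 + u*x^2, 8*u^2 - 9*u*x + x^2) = 1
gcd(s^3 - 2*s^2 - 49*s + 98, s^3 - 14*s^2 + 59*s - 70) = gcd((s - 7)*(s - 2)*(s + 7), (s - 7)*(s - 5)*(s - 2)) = s^2 - 9*s + 14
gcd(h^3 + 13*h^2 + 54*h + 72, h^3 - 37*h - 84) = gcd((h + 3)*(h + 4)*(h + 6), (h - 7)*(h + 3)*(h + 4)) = h^2 + 7*h + 12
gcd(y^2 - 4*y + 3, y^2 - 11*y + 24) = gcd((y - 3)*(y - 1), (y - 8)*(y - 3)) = y - 3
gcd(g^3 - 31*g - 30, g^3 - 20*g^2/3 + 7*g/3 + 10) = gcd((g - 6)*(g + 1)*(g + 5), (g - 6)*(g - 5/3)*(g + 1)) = g^2 - 5*g - 6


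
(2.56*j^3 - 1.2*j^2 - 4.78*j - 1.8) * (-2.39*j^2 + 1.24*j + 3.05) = -6.1184*j^5 + 6.0424*j^4 + 17.7442*j^3 - 5.2852*j^2 - 16.811*j - 5.49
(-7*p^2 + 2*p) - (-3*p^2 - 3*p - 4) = -4*p^2 + 5*p + 4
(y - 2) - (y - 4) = 2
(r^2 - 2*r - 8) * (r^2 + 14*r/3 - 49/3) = r^4 + 8*r^3/3 - 101*r^2/3 - 14*r/3 + 392/3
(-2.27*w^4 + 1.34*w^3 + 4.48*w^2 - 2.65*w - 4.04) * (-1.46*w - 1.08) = 3.3142*w^5 + 0.4952*w^4 - 7.988*w^3 - 0.969400000000001*w^2 + 8.7604*w + 4.3632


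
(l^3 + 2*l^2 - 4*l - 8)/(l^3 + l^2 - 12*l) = (l^3 + 2*l^2 - 4*l - 8)/(l*(l^2 + l - 12))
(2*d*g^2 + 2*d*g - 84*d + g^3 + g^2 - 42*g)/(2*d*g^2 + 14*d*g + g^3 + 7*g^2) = (g - 6)/g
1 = 1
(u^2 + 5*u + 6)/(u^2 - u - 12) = (u + 2)/(u - 4)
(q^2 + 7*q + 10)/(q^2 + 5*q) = (q + 2)/q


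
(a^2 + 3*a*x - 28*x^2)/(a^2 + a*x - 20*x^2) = (a + 7*x)/(a + 5*x)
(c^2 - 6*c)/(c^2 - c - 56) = c*(6 - c)/(-c^2 + c + 56)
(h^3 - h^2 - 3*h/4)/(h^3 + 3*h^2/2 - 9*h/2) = (h + 1/2)/(h + 3)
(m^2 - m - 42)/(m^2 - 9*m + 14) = (m + 6)/(m - 2)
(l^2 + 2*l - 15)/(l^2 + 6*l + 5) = (l - 3)/(l + 1)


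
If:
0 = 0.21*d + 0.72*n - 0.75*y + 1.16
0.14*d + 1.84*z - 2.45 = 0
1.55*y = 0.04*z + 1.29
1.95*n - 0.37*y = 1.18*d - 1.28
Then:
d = -0.24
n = -0.64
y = 0.87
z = 1.35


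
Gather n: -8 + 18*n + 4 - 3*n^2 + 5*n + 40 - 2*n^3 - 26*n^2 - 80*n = -2*n^3 - 29*n^2 - 57*n + 36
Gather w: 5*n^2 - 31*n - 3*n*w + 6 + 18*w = 5*n^2 - 31*n + w*(18 - 3*n) + 6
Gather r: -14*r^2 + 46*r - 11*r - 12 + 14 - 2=-14*r^2 + 35*r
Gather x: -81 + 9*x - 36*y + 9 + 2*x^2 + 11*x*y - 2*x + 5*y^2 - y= 2*x^2 + x*(11*y + 7) + 5*y^2 - 37*y - 72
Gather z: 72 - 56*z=72 - 56*z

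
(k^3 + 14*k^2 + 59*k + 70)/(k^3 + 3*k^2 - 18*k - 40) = (k + 7)/(k - 4)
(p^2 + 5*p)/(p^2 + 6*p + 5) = p/(p + 1)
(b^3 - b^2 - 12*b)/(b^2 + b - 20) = b*(b + 3)/(b + 5)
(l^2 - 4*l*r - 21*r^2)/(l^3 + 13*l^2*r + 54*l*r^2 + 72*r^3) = (l - 7*r)/(l^2 + 10*l*r + 24*r^2)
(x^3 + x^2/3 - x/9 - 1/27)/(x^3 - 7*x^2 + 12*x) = (x^3 + x^2/3 - x/9 - 1/27)/(x*(x^2 - 7*x + 12))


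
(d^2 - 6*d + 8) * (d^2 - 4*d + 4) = d^4 - 10*d^3 + 36*d^2 - 56*d + 32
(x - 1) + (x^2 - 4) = x^2 + x - 5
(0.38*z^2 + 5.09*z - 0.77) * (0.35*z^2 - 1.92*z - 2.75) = 0.133*z^4 + 1.0519*z^3 - 11.0873*z^2 - 12.5191*z + 2.1175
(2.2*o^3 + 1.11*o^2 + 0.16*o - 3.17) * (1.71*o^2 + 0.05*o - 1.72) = 3.762*o^5 + 2.0081*o^4 - 3.4549*o^3 - 7.3219*o^2 - 0.4337*o + 5.4524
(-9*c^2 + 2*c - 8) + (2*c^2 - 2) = -7*c^2 + 2*c - 10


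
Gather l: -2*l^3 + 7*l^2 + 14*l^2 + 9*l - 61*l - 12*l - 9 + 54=-2*l^3 + 21*l^2 - 64*l + 45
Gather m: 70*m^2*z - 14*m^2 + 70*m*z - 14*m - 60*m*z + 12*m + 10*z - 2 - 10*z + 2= m^2*(70*z - 14) + m*(10*z - 2)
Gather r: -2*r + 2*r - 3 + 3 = 0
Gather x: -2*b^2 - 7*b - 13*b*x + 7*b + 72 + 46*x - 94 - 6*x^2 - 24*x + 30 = -2*b^2 - 6*x^2 + x*(22 - 13*b) + 8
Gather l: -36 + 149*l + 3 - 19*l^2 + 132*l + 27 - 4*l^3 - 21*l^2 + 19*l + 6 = -4*l^3 - 40*l^2 + 300*l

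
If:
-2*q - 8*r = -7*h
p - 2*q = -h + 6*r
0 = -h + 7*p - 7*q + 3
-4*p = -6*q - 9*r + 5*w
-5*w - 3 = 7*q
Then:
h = -42/251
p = -1704/1757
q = -909/1757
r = -30/1757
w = 156/1255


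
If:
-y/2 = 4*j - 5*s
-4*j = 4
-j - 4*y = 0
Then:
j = -1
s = -31/40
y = 1/4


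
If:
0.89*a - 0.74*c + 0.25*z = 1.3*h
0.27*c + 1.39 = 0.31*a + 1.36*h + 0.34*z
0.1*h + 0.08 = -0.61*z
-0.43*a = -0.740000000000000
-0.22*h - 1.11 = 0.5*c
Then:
No Solution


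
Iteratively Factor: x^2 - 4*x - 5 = (x + 1)*(x - 5)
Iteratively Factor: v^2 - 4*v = (v)*(v - 4)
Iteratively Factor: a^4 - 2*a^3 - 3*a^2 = (a + 1)*(a^3 - 3*a^2) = (a - 3)*(a + 1)*(a^2) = a*(a - 3)*(a + 1)*(a)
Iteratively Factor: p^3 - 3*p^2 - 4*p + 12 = (p - 3)*(p^2 - 4) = (p - 3)*(p + 2)*(p - 2)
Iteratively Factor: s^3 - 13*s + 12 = (s - 1)*(s^2 + s - 12) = (s - 1)*(s + 4)*(s - 3)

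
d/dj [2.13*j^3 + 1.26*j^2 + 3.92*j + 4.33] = 6.39*j^2 + 2.52*j + 3.92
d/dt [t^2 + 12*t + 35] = 2*t + 12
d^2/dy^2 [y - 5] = 0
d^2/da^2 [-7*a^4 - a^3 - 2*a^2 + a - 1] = -84*a^2 - 6*a - 4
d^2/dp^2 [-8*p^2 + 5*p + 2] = -16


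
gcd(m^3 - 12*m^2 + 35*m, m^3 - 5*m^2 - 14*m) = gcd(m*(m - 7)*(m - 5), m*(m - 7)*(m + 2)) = m^2 - 7*m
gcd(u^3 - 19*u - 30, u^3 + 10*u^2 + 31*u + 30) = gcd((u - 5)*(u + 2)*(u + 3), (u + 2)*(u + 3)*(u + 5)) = u^2 + 5*u + 6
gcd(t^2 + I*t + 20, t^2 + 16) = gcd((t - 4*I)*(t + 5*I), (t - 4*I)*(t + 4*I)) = t - 4*I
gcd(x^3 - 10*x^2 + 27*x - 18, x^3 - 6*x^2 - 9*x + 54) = x^2 - 9*x + 18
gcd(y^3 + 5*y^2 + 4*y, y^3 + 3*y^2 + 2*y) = y^2 + y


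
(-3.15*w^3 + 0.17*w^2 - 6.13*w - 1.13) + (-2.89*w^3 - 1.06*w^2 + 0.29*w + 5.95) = -6.04*w^3 - 0.89*w^2 - 5.84*w + 4.82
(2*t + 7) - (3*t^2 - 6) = -3*t^2 + 2*t + 13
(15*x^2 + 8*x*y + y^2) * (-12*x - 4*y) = -180*x^3 - 156*x^2*y - 44*x*y^2 - 4*y^3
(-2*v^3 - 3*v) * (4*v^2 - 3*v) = -8*v^5 + 6*v^4 - 12*v^3 + 9*v^2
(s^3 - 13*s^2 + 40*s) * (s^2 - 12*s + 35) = s^5 - 25*s^4 + 231*s^3 - 935*s^2 + 1400*s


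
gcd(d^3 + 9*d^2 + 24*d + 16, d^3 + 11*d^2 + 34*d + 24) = d^2 + 5*d + 4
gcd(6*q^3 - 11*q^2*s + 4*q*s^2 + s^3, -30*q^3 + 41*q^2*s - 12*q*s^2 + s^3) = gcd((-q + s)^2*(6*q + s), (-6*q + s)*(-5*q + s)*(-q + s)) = q - s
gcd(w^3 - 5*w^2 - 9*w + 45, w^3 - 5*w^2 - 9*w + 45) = w^3 - 5*w^2 - 9*w + 45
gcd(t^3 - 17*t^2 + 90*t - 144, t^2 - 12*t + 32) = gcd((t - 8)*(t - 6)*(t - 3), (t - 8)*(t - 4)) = t - 8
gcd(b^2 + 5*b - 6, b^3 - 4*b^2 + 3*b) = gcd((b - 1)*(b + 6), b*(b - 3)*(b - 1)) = b - 1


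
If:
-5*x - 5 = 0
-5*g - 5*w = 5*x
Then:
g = 1 - w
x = -1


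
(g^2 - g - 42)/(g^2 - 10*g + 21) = (g + 6)/(g - 3)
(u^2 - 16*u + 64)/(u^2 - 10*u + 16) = (u - 8)/(u - 2)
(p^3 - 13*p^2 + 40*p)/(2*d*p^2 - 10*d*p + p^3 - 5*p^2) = (p - 8)/(2*d + p)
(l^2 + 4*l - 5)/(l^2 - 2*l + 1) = (l + 5)/(l - 1)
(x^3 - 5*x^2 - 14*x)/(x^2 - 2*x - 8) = x*(x - 7)/(x - 4)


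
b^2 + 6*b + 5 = (b + 1)*(b + 5)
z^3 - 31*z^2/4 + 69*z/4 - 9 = (z - 4)*(z - 3)*(z - 3/4)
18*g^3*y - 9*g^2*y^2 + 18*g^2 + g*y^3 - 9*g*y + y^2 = (-6*g + y)*(-3*g + y)*(g*y + 1)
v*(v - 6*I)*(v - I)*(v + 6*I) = v^4 - I*v^3 + 36*v^2 - 36*I*v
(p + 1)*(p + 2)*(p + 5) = p^3 + 8*p^2 + 17*p + 10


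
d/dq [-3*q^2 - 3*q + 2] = -6*q - 3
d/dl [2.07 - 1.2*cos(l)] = 1.2*sin(l)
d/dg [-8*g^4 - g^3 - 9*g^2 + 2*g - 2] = -32*g^3 - 3*g^2 - 18*g + 2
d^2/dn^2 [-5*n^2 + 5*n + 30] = -10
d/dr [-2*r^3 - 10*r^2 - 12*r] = -6*r^2 - 20*r - 12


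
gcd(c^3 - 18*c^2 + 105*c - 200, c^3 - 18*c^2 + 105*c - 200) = c^3 - 18*c^2 + 105*c - 200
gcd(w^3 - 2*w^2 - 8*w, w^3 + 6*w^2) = w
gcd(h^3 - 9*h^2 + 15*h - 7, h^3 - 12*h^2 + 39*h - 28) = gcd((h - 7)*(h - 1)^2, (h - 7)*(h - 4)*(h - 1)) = h^2 - 8*h + 7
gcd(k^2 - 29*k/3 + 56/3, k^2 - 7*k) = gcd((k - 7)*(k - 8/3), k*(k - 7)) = k - 7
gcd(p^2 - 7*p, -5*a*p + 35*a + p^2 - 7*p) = p - 7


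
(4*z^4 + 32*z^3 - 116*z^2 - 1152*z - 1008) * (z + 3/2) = 4*z^5 + 38*z^4 - 68*z^3 - 1326*z^2 - 2736*z - 1512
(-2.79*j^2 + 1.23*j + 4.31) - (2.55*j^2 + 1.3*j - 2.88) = -5.34*j^2 - 0.0700000000000001*j + 7.19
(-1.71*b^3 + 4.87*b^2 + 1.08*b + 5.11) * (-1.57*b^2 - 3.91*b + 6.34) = 2.6847*b^5 - 0.9598*b^4 - 31.5787*b^3 + 18.6303*b^2 - 13.1329*b + 32.3974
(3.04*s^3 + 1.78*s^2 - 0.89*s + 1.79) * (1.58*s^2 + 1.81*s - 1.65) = 4.8032*s^5 + 8.3148*s^4 - 3.2004*s^3 - 1.7197*s^2 + 4.7084*s - 2.9535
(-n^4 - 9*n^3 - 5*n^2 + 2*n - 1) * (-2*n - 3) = 2*n^5 + 21*n^4 + 37*n^3 + 11*n^2 - 4*n + 3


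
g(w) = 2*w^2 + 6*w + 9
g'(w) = 4*w + 6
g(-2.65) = 7.14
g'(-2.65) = -4.60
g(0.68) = 14.00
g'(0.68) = 8.72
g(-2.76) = 7.68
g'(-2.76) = -5.04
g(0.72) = 14.36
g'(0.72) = 8.88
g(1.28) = 19.96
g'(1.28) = 11.12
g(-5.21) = 32.03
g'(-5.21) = -14.84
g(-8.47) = 101.66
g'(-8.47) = -27.88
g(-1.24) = 4.64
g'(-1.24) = 1.04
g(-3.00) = 9.00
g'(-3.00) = -6.00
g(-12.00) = 225.00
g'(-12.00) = -42.00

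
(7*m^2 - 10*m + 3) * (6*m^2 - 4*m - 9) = 42*m^4 - 88*m^3 - 5*m^2 + 78*m - 27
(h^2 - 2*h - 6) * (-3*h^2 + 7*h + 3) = -3*h^4 + 13*h^3 + 7*h^2 - 48*h - 18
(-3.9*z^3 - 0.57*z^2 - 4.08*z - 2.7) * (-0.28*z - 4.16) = 1.092*z^4 + 16.3836*z^3 + 3.5136*z^2 + 17.7288*z + 11.232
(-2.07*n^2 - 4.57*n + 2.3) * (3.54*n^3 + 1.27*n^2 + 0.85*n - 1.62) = -7.3278*n^5 - 18.8067*n^4 + 0.578599999999999*n^3 + 2.3899*n^2 + 9.3584*n - 3.726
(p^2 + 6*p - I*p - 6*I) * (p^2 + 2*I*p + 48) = p^4 + 6*p^3 + I*p^3 + 50*p^2 + 6*I*p^2 + 300*p - 48*I*p - 288*I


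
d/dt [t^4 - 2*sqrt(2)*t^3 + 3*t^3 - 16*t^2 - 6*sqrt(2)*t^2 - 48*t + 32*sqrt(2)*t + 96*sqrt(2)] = 4*t^3 - 6*sqrt(2)*t^2 + 9*t^2 - 32*t - 12*sqrt(2)*t - 48 + 32*sqrt(2)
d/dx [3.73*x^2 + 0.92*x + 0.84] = 7.46*x + 0.92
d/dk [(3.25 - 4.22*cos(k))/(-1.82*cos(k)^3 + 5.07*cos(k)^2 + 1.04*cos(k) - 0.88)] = (15.3608*cos(k)^3 - 39.1404*cos(k)^2 + 32.955*cos(k) - 0.3336)*sin(k)/(3.3124*cos(k)^6 - 18.4548*cos(k)^5 + 21.9193*cos(k)^4 + 13.7488*cos(k)^3 - 7.8416*cos(k)^2 - 1.8304*cos(k) + 0.7744)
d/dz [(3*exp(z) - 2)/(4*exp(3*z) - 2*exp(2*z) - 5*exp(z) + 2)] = ((3*exp(z) - 2)*(-12*exp(2*z) + 4*exp(z) + 5) + 12*exp(3*z) - 6*exp(2*z) - 15*exp(z) + 6)*exp(z)/(4*exp(3*z) - 2*exp(2*z) - 5*exp(z) + 2)^2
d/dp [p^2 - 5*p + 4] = 2*p - 5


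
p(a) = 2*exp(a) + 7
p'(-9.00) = 0.00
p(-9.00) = 7.00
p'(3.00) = 40.17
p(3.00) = 47.17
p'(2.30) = 19.95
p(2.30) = 26.95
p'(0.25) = 2.57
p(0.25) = 9.57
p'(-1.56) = 0.42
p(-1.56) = 7.42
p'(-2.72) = 0.13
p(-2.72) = 7.13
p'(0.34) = 2.81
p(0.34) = 9.81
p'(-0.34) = 1.42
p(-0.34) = 8.42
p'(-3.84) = 0.04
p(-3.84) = 7.04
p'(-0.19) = 1.65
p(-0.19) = 8.65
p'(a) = 2*exp(a)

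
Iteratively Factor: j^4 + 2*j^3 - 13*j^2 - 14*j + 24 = (j + 2)*(j^3 - 13*j + 12) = (j - 3)*(j + 2)*(j^2 + 3*j - 4) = (j - 3)*(j - 1)*(j + 2)*(j + 4)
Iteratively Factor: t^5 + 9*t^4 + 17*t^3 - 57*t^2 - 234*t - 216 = (t + 3)*(t^4 + 6*t^3 - t^2 - 54*t - 72) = (t + 3)^2*(t^3 + 3*t^2 - 10*t - 24) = (t - 3)*(t + 3)^2*(t^2 + 6*t + 8) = (t - 3)*(t + 2)*(t + 3)^2*(t + 4)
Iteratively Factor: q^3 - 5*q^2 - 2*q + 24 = (q - 4)*(q^2 - q - 6) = (q - 4)*(q - 3)*(q + 2)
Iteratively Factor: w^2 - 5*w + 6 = (w - 2)*(w - 3)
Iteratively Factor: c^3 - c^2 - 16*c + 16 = (c + 4)*(c^2 - 5*c + 4) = (c - 1)*(c + 4)*(c - 4)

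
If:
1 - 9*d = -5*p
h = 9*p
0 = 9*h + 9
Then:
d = 4/81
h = -1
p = -1/9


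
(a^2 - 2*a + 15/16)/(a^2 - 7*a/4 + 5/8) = (4*a - 3)/(2*(2*a - 1))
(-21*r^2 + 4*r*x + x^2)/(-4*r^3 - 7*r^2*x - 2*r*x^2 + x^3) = (21*r^2 - 4*r*x - x^2)/(4*r^3 + 7*r^2*x + 2*r*x^2 - x^3)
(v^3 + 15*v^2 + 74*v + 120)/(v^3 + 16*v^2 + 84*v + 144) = (v + 5)/(v + 6)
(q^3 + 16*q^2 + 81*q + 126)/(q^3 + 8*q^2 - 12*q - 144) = (q^2 + 10*q + 21)/(q^2 + 2*q - 24)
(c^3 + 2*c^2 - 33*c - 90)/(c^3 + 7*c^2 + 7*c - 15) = (c - 6)/(c - 1)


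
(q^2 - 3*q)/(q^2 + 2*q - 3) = q*(q - 3)/(q^2 + 2*q - 3)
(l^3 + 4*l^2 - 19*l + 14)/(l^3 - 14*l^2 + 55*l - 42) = (l^2 + 5*l - 14)/(l^2 - 13*l + 42)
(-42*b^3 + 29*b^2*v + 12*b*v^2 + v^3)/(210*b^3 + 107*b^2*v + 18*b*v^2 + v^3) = (-b + v)/(5*b + v)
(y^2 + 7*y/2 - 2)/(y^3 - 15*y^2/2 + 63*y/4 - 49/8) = 4*(y + 4)/(4*y^2 - 28*y + 49)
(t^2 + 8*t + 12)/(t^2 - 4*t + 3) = (t^2 + 8*t + 12)/(t^2 - 4*t + 3)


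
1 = 1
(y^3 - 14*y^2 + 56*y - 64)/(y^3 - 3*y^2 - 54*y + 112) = (y - 4)/(y + 7)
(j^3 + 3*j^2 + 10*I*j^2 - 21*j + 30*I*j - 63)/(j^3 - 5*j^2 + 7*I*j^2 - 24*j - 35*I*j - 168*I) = (j + 3*I)/(j - 8)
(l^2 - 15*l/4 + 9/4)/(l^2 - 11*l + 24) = (l - 3/4)/(l - 8)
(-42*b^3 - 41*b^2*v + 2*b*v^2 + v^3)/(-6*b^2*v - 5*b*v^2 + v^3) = (7*b + v)/v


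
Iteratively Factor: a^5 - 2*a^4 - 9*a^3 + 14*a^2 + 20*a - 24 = (a + 2)*(a^4 - 4*a^3 - a^2 + 16*a - 12) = (a - 1)*(a + 2)*(a^3 - 3*a^2 - 4*a + 12) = (a - 3)*(a - 1)*(a + 2)*(a^2 - 4) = (a - 3)*(a - 2)*(a - 1)*(a + 2)*(a + 2)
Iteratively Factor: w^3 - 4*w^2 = (w - 4)*(w^2) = w*(w - 4)*(w)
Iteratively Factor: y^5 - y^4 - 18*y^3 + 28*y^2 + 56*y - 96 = (y + 4)*(y^4 - 5*y^3 + 2*y^2 + 20*y - 24) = (y - 3)*(y + 4)*(y^3 - 2*y^2 - 4*y + 8) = (y - 3)*(y - 2)*(y + 4)*(y^2 - 4) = (y - 3)*(y - 2)^2*(y + 4)*(y + 2)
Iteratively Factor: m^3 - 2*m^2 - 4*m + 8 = (m + 2)*(m^2 - 4*m + 4) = (m - 2)*(m + 2)*(m - 2)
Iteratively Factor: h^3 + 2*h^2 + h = (h + 1)*(h^2 + h) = h*(h + 1)*(h + 1)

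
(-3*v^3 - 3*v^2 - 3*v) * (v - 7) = -3*v^4 + 18*v^3 + 18*v^2 + 21*v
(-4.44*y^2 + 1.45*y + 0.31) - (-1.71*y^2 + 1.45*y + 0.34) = -2.73*y^2 - 0.03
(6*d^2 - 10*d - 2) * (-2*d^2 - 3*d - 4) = -12*d^4 + 2*d^3 + 10*d^2 + 46*d + 8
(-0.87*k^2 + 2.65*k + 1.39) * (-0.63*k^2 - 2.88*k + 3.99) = 0.5481*k^4 + 0.8361*k^3 - 11.979*k^2 + 6.5703*k + 5.5461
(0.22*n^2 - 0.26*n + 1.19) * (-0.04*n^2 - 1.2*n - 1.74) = -0.0088*n^4 - 0.2536*n^3 - 0.1184*n^2 - 0.9756*n - 2.0706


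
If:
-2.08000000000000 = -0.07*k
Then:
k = 29.71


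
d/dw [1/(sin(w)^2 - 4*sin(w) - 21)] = 2*(2 - sin(w))*cos(w)/((sin(w) - 7)^2*(sin(w) + 3)^2)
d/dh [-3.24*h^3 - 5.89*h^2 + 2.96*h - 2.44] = -9.72*h^2 - 11.78*h + 2.96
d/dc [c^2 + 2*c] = 2*c + 2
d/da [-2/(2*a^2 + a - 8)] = 2*(4*a + 1)/(2*a^2 + a - 8)^2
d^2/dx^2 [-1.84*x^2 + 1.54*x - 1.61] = -3.68000000000000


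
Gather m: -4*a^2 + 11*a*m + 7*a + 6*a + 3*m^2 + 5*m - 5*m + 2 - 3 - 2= -4*a^2 + 11*a*m + 13*a + 3*m^2 - 3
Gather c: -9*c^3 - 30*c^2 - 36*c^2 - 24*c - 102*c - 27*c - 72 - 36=-9*c^3 - 66*c^2 - 153*c - 108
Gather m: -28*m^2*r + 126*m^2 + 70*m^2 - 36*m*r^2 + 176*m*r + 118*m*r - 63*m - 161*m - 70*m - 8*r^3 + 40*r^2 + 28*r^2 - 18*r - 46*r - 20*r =m^2*(196 - 28*r) + m*(-36*r^2 + 294*r - 294) - 8*r^3 + 68*r^2 - 84*r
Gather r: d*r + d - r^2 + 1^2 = d*r + d - r^2 + 1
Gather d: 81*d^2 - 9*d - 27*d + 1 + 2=81*d^2 - 36*d + 3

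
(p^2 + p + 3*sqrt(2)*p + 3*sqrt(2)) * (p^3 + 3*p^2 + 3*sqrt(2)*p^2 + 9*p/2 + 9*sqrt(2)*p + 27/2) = p^5 + 4*p^4 + 6*sqrt(2)*p^4 + 51*p^3/2 + 24*sqrt(2)*p^3 + 63*sqrt(2)*p^2/2 + 90*p^2 + 135*p/2 + 54*sqrt(2)*p + 81*sqrt(2)/2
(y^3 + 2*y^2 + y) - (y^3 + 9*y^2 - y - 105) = -7*y^2 + 2*y + 105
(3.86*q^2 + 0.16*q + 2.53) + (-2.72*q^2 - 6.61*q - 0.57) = 1.14*q^2 - 6.45*q + 1.96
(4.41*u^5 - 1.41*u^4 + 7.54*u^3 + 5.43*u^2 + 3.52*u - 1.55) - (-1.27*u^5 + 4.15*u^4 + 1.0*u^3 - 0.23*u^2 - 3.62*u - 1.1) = 5.68*u^5 - 5.56*u^4 + 6.54*u^3 + 5.66*u^2 + 7.14*u - 0.45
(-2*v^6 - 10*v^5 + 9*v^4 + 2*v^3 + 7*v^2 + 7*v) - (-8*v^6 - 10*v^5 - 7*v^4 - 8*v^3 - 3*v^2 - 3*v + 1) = 6*v^6 + 16*v^4 + 10*v^3 + 10*v^2 + 10*v - 1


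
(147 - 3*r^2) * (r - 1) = -3*r^3 + 3*r^2 + 147*r - 147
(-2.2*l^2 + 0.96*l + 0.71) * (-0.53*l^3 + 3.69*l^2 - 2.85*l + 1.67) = 1.166*l^5 - 8.6268*l^4 + 9.4361*l^3 - 3.7901*l^2 - 0.4203*l + 1.1857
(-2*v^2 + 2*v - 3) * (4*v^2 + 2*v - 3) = -8*v^4 + 4*v^3 - 2*v^2 - 12*v + 9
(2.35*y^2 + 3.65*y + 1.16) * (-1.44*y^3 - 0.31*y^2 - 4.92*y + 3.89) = -3.384*y^5 - 5.9845*y^4 - 14.3639*y^3 - 9.1761*y^2 + 8.4913*y + 4.5124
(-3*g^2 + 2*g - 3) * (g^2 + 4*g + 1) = -3*g^4 - 10*g^3 + 2*g^2 - 10*g - 3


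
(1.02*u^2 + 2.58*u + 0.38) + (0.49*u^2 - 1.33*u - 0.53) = 1.51*u^2 + 1.25*u - 0.15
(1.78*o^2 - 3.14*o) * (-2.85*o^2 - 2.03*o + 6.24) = -5.073*o^4 + 5.3356*o^3 + 17.4814*o^2 - 19.5936*o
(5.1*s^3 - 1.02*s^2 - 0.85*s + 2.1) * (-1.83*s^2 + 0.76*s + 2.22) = -9.333*s^5 + 5.7426*s^4 + 12.1023*s^3 - 6.7534*s^2 - 0.291*s + 4.662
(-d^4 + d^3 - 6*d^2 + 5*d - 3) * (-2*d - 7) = 2*d^5 + 5*d^4 + 5*d^3 + 32*d^2 - 29*d + 21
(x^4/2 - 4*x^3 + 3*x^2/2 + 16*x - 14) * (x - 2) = x^5/2 - 5*x^4 + 19*x^3/2 + 13*x^2 - 46*x + 28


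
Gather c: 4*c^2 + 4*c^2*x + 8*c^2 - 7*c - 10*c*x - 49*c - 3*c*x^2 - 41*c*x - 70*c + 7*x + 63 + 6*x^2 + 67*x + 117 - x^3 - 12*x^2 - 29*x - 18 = c^2*(4*x + 12) + c*(-3*x^2 - 51*x - 126) - x^3 - 6*x^2 + 45*x + 162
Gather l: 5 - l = 5 - l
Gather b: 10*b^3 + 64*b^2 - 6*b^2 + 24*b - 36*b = 10*b^3 + 58*b^2 - 12*b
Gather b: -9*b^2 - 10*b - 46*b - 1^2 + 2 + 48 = -9*b^2 - 56*b + 49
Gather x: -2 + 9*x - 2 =9*x - 4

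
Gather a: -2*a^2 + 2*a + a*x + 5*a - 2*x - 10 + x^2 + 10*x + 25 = -2*a^2 + a*(x + 7) + x^2 + 8*x + 15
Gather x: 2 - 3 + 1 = 0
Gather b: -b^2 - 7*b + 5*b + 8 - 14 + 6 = -b^2 - 2*b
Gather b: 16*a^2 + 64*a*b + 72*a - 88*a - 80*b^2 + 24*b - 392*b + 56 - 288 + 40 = 16*a^2 - 16*a - 80*b^2 + b*(64*a - 368) - 192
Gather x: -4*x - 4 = -4*x - 4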